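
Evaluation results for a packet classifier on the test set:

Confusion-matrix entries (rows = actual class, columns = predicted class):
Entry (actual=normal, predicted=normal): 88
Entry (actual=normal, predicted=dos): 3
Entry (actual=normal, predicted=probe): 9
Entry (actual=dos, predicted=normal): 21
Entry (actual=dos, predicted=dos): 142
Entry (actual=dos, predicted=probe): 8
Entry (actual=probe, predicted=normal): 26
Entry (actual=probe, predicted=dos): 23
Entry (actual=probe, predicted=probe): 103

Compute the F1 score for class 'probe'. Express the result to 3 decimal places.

Treat 'probe' as positive and all other classes as negative.
F1 score = 2·TP/(2·TP+FP+FN).
probe: TP=103, FP=9+8=17, FN=26+23=49 → 206/272 = 0.7574

0.757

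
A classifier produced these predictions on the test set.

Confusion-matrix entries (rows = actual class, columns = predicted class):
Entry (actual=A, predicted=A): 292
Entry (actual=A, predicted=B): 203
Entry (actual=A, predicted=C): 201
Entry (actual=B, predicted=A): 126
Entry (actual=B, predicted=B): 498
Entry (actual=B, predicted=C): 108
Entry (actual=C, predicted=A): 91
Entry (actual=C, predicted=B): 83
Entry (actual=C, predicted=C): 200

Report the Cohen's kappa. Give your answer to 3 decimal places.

Observed agreement pₒ = trace/N = 990/1802 = 0.5494
Expected agreement pₑ = Σ (rowᵢ·colᵢ)/N² = (696·509 + 732·784 + 374·509)/1802² = 0.3445
κ = (pₒ − pₑ)/(1 − pₑ) = (0.5494 − 0.3445)/(1 − 0.3445) = 0.313

0.313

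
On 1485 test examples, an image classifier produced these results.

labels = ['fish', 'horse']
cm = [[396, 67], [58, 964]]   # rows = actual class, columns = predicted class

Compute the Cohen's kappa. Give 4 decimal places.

0.8028

Observed agreement pₒ = trace/N = 1360/1485 = 0.91582
Expected agreement pₑ = Σ (rowᵢ·colᵢ)/N² = (463·454 + 1022·1031)/1485² = 0.57313
κ = (pₒ − pₑ)/(1 − pₑ) = (0.91582 − 0.57313)/(1 − 0.57313) = 0.8028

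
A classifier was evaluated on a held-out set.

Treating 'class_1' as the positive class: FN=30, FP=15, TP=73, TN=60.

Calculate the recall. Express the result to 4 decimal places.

Recall = TP/(TP+FN) = 73/(73+30) = 73/103 = 0.7087

0.7087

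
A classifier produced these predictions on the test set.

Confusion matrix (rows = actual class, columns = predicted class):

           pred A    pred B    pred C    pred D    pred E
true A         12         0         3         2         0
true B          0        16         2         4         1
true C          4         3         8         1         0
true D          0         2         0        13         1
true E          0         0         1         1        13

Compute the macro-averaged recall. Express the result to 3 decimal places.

0.716

Per-class recall (TP/(TP+FN)):
  A: TP=12, FN=0+3+2+0=5 → 12/17 = 0.7059
  B: TP=16, FN=0+2+4+1=7 → 16/23 = 0.6957
  C: TP=8, FN=4+3+1+0=8 → 8/16 = 0.5000
  D: TP=13, FN=0+2+0+1=3 → 13/16 = 0.8125
  E: TP=13, FN=0+0+1+1=2 → 13/15 = 0.8667
Macro-recall = mean = (0.7059 + 0.6957 + 0.5000 + 0.8125 + 0.8667) / 5 = 0.716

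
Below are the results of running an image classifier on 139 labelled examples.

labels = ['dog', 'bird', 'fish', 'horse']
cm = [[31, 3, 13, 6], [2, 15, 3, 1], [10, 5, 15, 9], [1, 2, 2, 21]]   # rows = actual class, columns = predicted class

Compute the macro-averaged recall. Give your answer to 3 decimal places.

Per-class recall (TP/(TP+FN)):
  dog: TP=31, FN=3+13+6=22 → 31/53 = 0.5849
  bird: TP=15, FN=2+3+1=6 → 15/21 = 0.7143
  fish: TP=15, FN=10+5+9=24 → 15/39 = 0.3846
  horse: TP=21, FN=1+2+2=5 → 21/26 = 0.8077
Macro-recall = mean = (0.5849 + 0.7143 + 0.3846 + 0.8077) / 4 = 0.623

0.623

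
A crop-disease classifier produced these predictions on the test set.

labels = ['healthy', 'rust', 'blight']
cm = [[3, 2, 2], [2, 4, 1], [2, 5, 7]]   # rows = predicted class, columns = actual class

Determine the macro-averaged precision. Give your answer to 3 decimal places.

0.500

Per-class precision (TP/(TP+FP)):
  healthy: TP=3, FP=2+2=4 → 3/7 = 0.4286
  rust: TP=4, FP=2+1=3 → 4/7 = 0.5714
  blight: TP=7, FP=2+5=7 → 7/14 = 0.5000
Macro-precision = mean = (0.4286 + 0.5714 + 0.5000) / 3 = 0.500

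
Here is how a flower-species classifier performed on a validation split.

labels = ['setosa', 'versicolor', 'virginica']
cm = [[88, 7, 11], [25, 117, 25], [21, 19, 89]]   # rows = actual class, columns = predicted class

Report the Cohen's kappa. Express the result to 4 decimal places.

Observed agreement pₒ = trace/N = 294/402 = 0.73134
Expected agreement pₑ = Σ (rowᵢ·colᵢ)/N² = (106·134 + 167·143 + 129·125)/402² = 0.33545
κ = (pₒ − pₑ)/(1 − pₑ) = (0.73134 − 0.33545)/(1 − 0.33545) = 0.5957

0.5957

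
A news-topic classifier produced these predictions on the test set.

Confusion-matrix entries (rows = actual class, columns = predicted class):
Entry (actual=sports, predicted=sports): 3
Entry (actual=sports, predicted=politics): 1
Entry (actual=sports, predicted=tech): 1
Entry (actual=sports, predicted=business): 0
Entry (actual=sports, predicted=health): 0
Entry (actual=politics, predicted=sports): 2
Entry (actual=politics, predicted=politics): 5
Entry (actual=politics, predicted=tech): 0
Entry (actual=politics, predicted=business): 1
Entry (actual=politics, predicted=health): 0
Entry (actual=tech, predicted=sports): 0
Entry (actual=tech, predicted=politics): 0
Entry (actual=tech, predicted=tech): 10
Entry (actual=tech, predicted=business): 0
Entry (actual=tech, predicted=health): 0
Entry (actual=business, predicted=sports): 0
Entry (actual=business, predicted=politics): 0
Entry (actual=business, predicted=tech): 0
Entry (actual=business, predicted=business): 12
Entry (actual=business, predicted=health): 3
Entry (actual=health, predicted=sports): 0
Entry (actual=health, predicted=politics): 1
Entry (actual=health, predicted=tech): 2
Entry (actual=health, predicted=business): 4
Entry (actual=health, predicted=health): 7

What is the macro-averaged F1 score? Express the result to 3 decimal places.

Per-class F1 score (2·TP/(2·TP+FP+FN)):
  sports: TP=3, FP=2+0+0+0=2, FN=1+1+0+0=2 → 6/10 = 0.6000
  politics: TP=5, FP=1+0+0+1=2, FN=2+0+1+0=3 → 10/15 = 0.6667
  tech: TP=10, FP=1+0+0+2=3, FN=0+0+0+0=0 → 20/23 = 0.8696
  business: TP=12, FP=0+1+0+4=5, FN=0+0+0+3=3 → 24/32 = 0.7500
  health: TP=7, FP=0+0+0+3=3, FN=0+1+2+4=7 → 14/24 = 0.5833
Macro-F1 score = mean = (0.6000 + 0.6667 + 0.8696 + 0.7500 + 0.5833) / 5 = 0.694

0.694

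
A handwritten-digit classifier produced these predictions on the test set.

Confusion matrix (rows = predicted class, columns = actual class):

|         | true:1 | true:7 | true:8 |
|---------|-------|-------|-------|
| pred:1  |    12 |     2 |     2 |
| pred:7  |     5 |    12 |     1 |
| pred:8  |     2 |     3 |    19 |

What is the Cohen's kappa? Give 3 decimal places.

Observed agreement pₒ = trace/N = 43/58 = 0.7414
Expected agreement pₑ = Σ (rowᵢ·colᵢ)/N² = (19·16 + 17·18 + 22·24)/58² = 0.3383
κ = (pₒ − pₑ)/(1 − pₑ) = (0.7414 − 0.3383)/(1 − 0.3383) = 0.609

0.609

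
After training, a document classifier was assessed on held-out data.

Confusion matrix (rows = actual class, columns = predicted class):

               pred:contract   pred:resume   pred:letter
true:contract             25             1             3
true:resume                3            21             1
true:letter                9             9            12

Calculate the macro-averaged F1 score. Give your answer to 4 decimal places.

Per-class F1 score (2·TP/(2·TP+FP+FN)):
  contract: TP=25, FP=3+9=12, FN=1+3=4 → 50/66 = 0.75758
  resume: TP=21, FP=1+9=10, FN=3+1=4 → 42/56 = 0.75000
  letter: TP=12, FP=3+1=4, FN=9+9=18 → 24/46 = 0.52174
Macro-F1 score = mean = (0.75758 + 0.75000 + 0.52174) / 3 = 0.6764

0.6764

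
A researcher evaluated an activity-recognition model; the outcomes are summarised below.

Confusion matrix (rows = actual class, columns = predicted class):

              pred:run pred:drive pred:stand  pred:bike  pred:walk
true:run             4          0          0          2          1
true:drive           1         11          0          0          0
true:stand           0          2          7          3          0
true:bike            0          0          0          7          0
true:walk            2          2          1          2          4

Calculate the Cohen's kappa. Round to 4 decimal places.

0.5923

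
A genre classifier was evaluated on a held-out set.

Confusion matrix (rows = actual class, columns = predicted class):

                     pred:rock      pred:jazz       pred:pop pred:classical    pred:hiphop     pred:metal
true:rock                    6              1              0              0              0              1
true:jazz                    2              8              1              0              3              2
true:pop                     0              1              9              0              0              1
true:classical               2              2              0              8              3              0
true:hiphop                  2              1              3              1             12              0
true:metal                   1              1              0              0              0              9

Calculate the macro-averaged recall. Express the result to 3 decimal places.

0.675

Per-class recall (TP/(TP+FN)):
  rock: TP=6, FN=1+0+0+0+1=2 → 6/8 = 0.7500
  jazz: TP=8, FN=2+1+0+3+2=8 → 8/16 = 0.5000
  pop: TP=9, FN=0+1+0+0+1=2 → 9/11 = 0.8182
  classical: TP=8, FN=2+2+0+3+0=7 → 8/15 = 0.5333
  hiphop: TP=12, FN=2+1+3+1+0=7 → 12/19 = 0.6316
  metal: TP=9, FN=1+1+0+0+0=2 → 9/11 = 0.8182
Macro-recall = mean = (0.7500 + 0.5000 + 0.8182 + 0.5333 + 0.6316 + 0.8182) / 6 = 0.675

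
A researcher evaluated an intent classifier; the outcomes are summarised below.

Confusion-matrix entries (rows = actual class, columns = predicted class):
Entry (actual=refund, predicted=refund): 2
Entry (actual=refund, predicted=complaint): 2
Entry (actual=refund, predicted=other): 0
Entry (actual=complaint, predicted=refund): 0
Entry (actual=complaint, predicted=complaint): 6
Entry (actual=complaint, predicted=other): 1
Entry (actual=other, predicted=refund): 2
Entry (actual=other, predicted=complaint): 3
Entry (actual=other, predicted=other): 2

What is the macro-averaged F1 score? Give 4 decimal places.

Per-class F1 score (2·TP/(2·TP+FP+FN)):
  refund: TP=2, FP=0+2=2, FN=2+0=2 → 4/8 = 0.50000
  complaint: TP=6, FP=2+3=5, FN=0+1=1 → 12/18 = 0.66667
  other: TP=2, FP=0+1=1, FN=2+3=5 → 4/10 = 0.40000
Macro-F1 score = mean = (0.50000 + 0.66667 + 0.40000) / 3 = 0.5222

0.5222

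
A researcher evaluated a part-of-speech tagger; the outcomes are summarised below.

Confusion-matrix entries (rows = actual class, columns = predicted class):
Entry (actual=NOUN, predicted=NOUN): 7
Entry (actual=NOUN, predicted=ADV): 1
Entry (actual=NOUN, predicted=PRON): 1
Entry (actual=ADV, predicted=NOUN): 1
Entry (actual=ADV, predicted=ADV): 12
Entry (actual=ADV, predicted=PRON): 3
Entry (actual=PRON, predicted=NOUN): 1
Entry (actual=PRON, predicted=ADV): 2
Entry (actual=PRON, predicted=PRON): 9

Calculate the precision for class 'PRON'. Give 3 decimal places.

precision = TP/(TP+FP).
PRON: TP=9, FP=1+3=4 → 9/13 = 0.6923

0.692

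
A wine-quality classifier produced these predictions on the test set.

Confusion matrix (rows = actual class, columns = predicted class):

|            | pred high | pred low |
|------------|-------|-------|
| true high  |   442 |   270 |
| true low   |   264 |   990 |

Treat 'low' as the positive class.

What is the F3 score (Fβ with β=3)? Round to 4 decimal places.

Fβ = (1+β²)·TP / ((1+β²)·TP + β²·FN + FP), with β²=9
= 10·990 / (10·990 + 9·264 + 270) = 0.7891

0.7891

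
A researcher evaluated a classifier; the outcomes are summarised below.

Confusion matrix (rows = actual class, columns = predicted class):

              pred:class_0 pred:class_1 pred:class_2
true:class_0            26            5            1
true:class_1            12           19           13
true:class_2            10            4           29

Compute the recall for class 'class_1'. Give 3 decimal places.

Treat 'class_1' as positive and all other classes as negative.
recall = TP/(TP+FN).
class_1: TP=19, FN=12+13=25 → 19/44 = 0.4318

0.432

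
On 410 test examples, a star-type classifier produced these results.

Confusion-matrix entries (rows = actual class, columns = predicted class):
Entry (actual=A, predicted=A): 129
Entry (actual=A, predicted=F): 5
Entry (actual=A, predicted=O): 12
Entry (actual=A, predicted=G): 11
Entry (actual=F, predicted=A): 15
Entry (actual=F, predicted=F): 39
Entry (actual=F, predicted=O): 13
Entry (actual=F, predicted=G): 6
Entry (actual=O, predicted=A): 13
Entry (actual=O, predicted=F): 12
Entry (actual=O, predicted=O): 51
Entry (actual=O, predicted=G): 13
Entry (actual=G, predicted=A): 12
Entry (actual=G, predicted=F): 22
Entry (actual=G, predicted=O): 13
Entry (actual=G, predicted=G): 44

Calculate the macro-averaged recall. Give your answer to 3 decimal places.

Per-class recall (TP/(TP+FN)):
  A: TP=129, FN=5+12+11=28 → 129/157 = 0.8217
  F: TP=39, FN=15+13+6=34 → 39/73 = 0.5342
  O: TP=51, FN=13+12+13=38 → 51/89 = 0.5730
  G: TP=44, FN=12+22+13=47 → 44/91 = 0.4835
Macro-recall = mean = (0.8217 + 0.5342 + 0.5730 + 0.4835) / 4 = 0.603

0.603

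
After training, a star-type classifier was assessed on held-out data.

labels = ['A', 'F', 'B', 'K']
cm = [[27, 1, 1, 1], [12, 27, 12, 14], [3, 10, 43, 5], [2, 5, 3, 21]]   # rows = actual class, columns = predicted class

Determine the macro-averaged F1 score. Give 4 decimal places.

0.6324

Per-class F1 score (2·TP/(2·TP+FP+FN)):
  A: TP=27, FP=12+3+2=17, FN=1+1+1=3 → 54/74 = 0.72973
  F: TP=27, FP=1+10+5=16, FN=12+12+14=38 → 54/108 = 0.50000
  B: TP=43, FP=1+12+3=16, FN=3+10+5=18 → 86/120 = 0.71667
  K: TP=21, FP=1+14+5=20, FN=2+5+3=10 → 42/72 = 0.58333
Macro-F1 score = mean = (0.72973 + 0.50000 + 0.71667 + 0.58333) / 4 = 0.6324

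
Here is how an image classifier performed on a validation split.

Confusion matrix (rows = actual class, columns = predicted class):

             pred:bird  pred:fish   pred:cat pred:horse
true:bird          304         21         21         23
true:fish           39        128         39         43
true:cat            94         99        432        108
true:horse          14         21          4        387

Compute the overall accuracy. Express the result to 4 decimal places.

Accuracy = trace / total = (304+128+432+387=1251) / 1777 = 1251/1777 = 0.7040

0.7040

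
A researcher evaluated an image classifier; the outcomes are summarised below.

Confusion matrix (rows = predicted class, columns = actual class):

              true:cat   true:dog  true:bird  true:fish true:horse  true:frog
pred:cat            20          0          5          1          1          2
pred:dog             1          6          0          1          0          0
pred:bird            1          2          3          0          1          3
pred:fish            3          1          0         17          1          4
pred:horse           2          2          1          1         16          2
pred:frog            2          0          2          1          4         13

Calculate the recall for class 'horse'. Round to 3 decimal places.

0.696

Take TP from the diagonal, FP from the rest of the 'horse' prediction marginal, FN from the rest of the 'horse' actual marginal.
recall = TP/(TP+FN).
horse: TP=16, FN=1+0+1+1+4=7 → 16/23 = 0.6957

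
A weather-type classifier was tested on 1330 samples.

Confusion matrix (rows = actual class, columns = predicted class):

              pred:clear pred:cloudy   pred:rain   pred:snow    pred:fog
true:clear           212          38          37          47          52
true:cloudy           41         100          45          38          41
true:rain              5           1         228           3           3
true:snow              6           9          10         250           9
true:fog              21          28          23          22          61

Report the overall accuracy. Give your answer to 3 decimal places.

0.640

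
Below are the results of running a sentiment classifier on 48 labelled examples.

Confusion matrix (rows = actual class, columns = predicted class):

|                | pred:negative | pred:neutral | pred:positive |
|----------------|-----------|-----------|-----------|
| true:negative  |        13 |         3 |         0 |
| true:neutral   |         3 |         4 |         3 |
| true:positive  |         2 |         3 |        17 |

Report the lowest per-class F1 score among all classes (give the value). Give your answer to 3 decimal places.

Per-class F1 score (2·TP/(2·TP+FP+FN)):
  negative: TP=13, FP=3+2=5, FN=3+0=3 → 26/34 = 0.7647
  neutral: TP=4, FP=3+3=6, FN=3+3=6 → 8/20 = 0.4000
  positive: TP=17, FP=0+3=3, FN=2+3=5 → 34/42 = 0.8095
Lowest is class 'neutral' with F1 score = 0.400.

0.400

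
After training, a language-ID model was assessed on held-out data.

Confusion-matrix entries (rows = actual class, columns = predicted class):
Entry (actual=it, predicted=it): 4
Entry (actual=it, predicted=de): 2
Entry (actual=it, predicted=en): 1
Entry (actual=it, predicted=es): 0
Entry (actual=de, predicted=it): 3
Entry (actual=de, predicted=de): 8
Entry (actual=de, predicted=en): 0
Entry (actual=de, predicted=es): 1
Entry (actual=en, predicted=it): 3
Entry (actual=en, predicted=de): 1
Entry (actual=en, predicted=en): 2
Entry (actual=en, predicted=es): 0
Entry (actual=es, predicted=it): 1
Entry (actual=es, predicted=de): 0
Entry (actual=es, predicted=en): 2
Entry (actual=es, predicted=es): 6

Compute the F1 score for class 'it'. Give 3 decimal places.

0.444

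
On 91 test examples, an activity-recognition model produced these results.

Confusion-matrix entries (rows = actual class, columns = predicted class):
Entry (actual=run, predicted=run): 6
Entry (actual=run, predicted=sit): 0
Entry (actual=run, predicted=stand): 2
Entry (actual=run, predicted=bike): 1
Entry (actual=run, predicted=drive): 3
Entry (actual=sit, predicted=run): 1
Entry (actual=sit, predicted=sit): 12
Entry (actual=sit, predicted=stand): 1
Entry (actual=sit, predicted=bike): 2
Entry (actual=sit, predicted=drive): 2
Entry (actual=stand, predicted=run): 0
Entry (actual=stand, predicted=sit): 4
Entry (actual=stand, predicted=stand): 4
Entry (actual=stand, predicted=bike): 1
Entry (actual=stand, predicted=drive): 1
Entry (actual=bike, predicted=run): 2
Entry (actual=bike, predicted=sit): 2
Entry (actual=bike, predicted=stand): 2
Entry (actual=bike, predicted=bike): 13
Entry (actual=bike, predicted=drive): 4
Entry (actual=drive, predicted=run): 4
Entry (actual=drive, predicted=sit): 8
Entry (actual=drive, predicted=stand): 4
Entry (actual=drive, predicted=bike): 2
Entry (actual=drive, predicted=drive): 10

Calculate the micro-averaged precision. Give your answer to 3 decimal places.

0.495

Micro-averaging pools counts across classes: ΣTP=45, ΣFP=46, ΣFN=46.
Micro-precision = TP/(TP+FP) on pooled counts = 0.495 (equals overall accuracy in single-label multiclass).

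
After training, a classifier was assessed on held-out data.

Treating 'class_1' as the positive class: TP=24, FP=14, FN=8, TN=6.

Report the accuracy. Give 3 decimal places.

0.577

Accuracy = (TP+TN)/N = (24+6)/52 = 0.577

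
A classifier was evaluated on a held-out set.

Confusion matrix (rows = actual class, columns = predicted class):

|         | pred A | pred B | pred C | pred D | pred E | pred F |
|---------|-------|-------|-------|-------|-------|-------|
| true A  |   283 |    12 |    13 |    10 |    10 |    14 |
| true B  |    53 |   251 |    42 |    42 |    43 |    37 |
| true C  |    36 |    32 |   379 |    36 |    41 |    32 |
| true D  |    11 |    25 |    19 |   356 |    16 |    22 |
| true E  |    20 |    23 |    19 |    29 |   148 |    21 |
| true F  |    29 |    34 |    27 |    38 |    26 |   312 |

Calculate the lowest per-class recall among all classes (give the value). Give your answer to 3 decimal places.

Per-class recall (TP/(TP+FN)):
  A: TP=283, FN=12+13+10+10+14=59 → 283/342 = 0.8275
  B: TP=251, FN=53+42+42+43+37=217 → 251/468 = 0.5363
  C: TP=379, FN=36+32+36+41+32=177 → 379/556 = 0.6817
  D: TP=356, FN=11+25+19+16+22=93 → 356/449 = 0.7929
  E: TP=148, FN=20+23+19+29+21=112 → 148/260 = 0.5692
  F: TP=312, FN=29+34+27+38+26=154 → 312/466 = 0.6695
Lowest is class 'B' with recall = 0.536.

0.536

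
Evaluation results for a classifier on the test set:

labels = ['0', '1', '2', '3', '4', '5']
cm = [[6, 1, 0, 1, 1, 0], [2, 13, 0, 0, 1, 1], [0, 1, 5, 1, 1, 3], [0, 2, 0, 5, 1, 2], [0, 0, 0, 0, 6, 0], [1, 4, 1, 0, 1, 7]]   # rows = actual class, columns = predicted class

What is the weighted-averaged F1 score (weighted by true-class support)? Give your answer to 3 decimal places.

0.619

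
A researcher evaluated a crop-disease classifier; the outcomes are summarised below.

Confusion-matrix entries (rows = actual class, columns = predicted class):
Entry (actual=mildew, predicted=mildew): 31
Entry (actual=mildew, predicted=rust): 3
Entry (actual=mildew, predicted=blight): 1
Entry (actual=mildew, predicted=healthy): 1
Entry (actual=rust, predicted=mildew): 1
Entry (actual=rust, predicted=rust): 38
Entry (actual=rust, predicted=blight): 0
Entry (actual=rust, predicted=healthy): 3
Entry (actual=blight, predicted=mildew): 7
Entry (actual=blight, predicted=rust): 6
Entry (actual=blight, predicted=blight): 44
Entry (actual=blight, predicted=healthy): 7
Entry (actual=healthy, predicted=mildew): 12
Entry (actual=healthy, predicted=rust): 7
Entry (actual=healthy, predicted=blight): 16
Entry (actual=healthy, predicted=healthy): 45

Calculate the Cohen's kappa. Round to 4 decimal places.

Observed agreement pₒ = trace/N = 158/222 = 0.71171
Expected agreement pₑ = Σ (rowᵢ·colᵢ)/N² = (36·51 + 42·54 + 64·61 + 80·56)/222² = 0.25339
κ = (pₒ − pₑ)/(1 − pₑ) = (0.71171 − 0.25339)/(1 − 0.25339) = 0.6139

0.6139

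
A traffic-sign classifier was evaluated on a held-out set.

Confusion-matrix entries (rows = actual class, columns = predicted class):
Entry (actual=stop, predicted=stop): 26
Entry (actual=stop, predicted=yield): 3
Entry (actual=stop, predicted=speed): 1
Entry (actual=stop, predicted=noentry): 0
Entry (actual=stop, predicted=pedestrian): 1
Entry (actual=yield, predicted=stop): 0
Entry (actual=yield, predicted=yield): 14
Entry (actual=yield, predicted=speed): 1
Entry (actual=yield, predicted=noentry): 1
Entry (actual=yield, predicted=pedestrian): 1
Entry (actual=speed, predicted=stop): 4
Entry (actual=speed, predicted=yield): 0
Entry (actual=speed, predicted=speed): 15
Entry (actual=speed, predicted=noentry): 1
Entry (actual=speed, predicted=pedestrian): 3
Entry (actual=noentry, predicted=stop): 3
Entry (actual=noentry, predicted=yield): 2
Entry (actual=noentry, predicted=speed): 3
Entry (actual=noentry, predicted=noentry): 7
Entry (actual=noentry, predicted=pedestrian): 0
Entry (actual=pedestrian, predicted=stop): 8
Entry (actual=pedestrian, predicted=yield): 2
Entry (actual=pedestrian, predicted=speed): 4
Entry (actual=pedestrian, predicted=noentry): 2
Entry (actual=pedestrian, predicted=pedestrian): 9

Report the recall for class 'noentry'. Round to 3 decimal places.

Take TP from the diagonal, FP from the rest of the 'noentry' prediction marginal, FN from the rest of the 'noentry' actual marginal.
recall = TP/(TP+FN).
noentry: TP=7, FN=3+2+3+0=8 → 7/15 = 0.4667

0.467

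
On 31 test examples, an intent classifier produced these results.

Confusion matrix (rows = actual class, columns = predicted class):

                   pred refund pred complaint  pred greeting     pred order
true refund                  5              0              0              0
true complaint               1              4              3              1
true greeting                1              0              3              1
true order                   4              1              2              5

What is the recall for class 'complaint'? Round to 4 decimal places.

0.4444

One-vs-rest for 'complaint': TP = diagonal; FP = other classes predicted 'complaint'; FN = 'complaint' predicted as other.
recall = TP/(TP+FN).
complaint: TP=4, FN=1+3+1=5 → 4/9 = 0.44444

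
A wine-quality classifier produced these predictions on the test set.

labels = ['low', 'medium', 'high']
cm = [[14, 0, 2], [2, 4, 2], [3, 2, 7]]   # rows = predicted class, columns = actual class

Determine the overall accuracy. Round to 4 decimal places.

0.6944

Accuracy = trace / total = (14+4+7=25) / 36 = 25/36 = 0.6944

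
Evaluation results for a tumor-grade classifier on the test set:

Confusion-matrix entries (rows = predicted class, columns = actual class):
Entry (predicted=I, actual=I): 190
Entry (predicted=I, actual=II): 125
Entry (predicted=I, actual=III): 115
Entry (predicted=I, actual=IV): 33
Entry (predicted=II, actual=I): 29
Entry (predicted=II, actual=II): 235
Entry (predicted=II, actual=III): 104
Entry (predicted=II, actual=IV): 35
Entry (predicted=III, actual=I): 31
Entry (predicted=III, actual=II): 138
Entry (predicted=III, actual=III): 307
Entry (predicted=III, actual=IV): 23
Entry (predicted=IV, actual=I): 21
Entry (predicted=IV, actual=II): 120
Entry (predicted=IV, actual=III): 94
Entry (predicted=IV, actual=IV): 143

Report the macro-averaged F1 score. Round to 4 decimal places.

0.4985

Per-class F1 score (2·TP/(2·TP+FP+FN)):
  I: TP=190, FP=125+115+33=273, FN=29+31+21=81 → 380/734 = 0.51771
  II: TP=235, FP=29+104+35=168, FN=125+138+120=383 → 470/1021 = 0.46033
  III: TP=307, FP=31+138+23=192, FN=115+104+94=313 → 614/1119 = 0.54870
  IV: TP=143, FP=21+120+94=235, FN=33+35+23=91 → 286/612 = 0.46732
Macro-F1 score = mean = (0.51771 + 0.46033 + 0.54870 + 0.46732) / 4 = 0.4985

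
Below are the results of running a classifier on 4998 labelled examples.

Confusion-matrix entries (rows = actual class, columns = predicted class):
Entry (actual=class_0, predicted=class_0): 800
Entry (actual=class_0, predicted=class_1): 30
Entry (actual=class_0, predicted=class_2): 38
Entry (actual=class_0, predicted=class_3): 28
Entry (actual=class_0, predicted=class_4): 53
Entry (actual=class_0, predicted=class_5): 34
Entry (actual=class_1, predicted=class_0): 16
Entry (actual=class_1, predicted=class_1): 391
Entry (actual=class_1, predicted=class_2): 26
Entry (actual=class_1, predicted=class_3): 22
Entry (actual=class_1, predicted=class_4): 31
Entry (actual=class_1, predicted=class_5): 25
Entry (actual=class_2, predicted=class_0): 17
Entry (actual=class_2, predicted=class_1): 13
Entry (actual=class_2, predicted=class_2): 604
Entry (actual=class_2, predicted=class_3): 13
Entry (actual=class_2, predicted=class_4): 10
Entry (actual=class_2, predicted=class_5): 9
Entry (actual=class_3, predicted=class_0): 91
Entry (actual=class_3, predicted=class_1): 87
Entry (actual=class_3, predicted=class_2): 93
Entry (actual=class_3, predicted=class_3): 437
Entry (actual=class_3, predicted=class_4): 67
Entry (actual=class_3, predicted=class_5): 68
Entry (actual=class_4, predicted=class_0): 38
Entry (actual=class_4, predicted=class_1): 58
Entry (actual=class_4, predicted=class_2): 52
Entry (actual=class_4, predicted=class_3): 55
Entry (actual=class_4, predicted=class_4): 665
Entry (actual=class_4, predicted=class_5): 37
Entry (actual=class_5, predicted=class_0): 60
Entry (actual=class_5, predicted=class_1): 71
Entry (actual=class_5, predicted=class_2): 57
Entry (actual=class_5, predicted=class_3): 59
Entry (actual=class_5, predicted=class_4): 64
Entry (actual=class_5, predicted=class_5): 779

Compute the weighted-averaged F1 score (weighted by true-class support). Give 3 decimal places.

0.732

Per-class F1 score (2·TP/(2·TP+FP+FN)):
  class_0: TP=800, FP=16+17+91+38+60=222, FN=30+38+28+53+34=183 → 1600/2005 = 0.7980
  class_1: TP=391, FP=30+13+87+58+71=259, FN=16+26+22+31+25=120 → 782/1161 = 0.6736
  class_2: TP=604, FP=38+26+93+52+57=266, FN=17+13+13+10+9=62 → 1208/1536 = 0.7865
  class_3: TP=437, FP=28+22+13+55+59=177, FN=91+87+93+67+68=406 → 874/1457 = 0.5999
  class_4: TP=665, FP=53+31+10+67+64=225, FN=38+58+52+55+37=240 → 1330/1795 = 0.7409
  class_5: TP=779, FP=34+25+9+68+37=173, FN=60+71+57+59+64=311 → 1558/2042 = 0.7630
Weighted-F1 score = Σ (supportᵢ/N)·F1 scoreᵢ with N=4998: (983/4998)·0.7980 + (511/4998)·0.6736 + (666/4998)·0.7865 + (843/4998)·0.5999 + (905/4998)·0.7409 + (1090/4998)·0.7630 = 0.732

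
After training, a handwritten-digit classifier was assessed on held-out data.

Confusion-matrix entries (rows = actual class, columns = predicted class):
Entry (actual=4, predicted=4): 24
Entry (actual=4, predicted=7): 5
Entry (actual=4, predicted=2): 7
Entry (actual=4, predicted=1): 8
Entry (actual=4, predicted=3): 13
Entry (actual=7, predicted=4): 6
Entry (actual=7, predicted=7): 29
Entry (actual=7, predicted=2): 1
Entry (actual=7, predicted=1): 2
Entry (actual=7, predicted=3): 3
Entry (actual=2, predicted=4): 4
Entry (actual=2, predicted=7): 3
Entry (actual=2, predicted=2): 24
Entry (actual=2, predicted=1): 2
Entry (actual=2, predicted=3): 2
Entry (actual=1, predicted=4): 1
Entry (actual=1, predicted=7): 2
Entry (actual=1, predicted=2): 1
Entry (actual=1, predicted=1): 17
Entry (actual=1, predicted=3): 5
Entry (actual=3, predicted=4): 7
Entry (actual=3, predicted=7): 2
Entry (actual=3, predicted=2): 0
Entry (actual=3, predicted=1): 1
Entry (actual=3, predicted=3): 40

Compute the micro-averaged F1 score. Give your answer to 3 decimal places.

Micro-averaging pools counts across classes: ΣTP=134, ΣFP=75, ΣFN=75.
Micro-F1 score = 2·TP/(2·TP+FP+FN) on pooled counts = 0.641 (equals overall accuracy in single-label multiclass).

0.641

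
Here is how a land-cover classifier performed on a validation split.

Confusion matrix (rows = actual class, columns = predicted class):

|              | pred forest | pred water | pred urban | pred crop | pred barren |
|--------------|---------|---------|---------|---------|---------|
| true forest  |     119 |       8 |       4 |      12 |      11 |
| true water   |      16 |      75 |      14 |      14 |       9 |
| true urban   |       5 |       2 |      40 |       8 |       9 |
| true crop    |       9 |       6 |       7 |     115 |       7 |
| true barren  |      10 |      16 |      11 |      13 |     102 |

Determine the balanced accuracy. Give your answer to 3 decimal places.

0.691

Balanced accuracy = mean of per-class recall.
  forest: recall = 119/154 = 0.7727
  water: recall = 75/128 = 0.5859
  urban: recall = 40/64 = 0.6250
  crop: recall = 115/144 = 0.7986
  barren: recall = 102/152 = 0.6711
Mean = (0.7727 + 0.5859 + 0.6250 + 0.7986 + 0.6711) / 5 = 0.691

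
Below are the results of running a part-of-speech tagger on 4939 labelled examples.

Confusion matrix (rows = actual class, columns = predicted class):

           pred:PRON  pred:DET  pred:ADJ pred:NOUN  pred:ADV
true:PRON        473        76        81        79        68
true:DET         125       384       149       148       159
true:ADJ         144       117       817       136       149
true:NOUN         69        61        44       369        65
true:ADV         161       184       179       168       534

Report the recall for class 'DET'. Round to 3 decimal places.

0.398

recall = TP/(TP+FN).
DET: TP=384, FN=125+149+148+159=581 → 384/965 = 0.3979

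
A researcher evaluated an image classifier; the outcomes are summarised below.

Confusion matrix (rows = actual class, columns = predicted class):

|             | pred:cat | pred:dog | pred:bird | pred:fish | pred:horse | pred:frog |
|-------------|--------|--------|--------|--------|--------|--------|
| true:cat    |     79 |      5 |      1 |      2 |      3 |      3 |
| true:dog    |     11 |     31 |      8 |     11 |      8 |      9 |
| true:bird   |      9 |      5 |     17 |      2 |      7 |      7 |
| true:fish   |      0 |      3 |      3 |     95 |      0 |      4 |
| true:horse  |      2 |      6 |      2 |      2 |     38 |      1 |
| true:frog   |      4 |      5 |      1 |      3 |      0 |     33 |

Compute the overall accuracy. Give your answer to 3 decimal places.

0.698

Accuracy = trace / total = (79+31+17+95+38+33=293) / 420 = 293/420 = 0.698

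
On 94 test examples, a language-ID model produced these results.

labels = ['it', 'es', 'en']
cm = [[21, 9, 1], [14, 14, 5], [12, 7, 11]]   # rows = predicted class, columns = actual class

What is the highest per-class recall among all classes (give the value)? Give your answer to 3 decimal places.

0.647

Per-class recall (TP/(TP+FN)):
  it: TP=21, FN=14+12=26 → 21/47 = 0.4468
  es: TP=14, FN=9+7=16 → 14/30 = 0.4667
  en: TP=11, FN=1+5=6 → 11/17 = 0.6471
Highest is class 'en' with recall = 0.647.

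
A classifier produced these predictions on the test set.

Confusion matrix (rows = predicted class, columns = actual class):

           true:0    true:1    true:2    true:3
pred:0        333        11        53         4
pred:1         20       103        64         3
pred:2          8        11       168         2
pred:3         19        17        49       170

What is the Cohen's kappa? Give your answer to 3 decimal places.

Observed agreement pₒ = trace/N = 774/1035 = 0.7478
Expected agreement pₑ = Σ (rowᵢ·colᵢ)/N² = (380·401 + 142·190 + 334·189 + 179·255)/1035² = 0.2690
κ = (pₒ − pₑ)/(1 − pₑ) = (0.7478 − 0.2690)/(1 − 0.2690) = 0.655

0.655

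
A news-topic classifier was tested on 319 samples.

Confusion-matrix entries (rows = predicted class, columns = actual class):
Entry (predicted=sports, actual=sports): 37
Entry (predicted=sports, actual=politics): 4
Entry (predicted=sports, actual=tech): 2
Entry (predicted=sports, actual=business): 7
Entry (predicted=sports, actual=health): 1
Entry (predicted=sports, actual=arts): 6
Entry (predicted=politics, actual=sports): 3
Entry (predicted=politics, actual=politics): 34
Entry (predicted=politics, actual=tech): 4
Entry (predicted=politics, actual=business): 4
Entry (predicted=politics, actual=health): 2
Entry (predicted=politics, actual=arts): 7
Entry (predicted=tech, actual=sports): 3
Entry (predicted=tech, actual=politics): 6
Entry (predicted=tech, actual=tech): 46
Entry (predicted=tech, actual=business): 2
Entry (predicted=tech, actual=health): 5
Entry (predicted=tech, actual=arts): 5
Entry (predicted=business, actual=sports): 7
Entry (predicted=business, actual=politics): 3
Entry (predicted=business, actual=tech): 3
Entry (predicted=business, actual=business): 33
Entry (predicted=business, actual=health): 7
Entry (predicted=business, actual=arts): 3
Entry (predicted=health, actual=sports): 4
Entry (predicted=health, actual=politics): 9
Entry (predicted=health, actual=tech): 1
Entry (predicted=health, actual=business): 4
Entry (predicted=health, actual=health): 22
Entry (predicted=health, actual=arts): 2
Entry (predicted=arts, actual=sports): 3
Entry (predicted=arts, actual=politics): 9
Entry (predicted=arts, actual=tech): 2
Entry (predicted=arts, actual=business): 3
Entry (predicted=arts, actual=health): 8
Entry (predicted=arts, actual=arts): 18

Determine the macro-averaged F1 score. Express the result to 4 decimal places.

Per-class F1 score (2·TP/(2·TP+FP+FN)):
  sports: TP=37, FP=4+2+7+1+6=20, FN=3+3+7+4+3=20 → 74/114 = 0.64912
  politics: TP=34, FP=3+4+4+2+7=20, FN=4+6+3+9+9=31 → 68/119 = 0.57143
  tech: TP=46, FP=3+6+2+5+5=21, FN=2+4+3+1+2=12 → 92/125 = 0.73600
  business: TP=33, FP=7+3+3+7+3=23, FN=7+4+2+4+3=20 → 66/109 = 0.60550
  health: TP=22, FP=4+9+1+4+2=20, FN=1+2+5+7+8=23 → 44/87 = 0.50575
  arts: TP=18, FP=3+9+2+3+8=25, FN=6+7+5+3+2=23 → 36/84 = 0.42857
Macro-F1 score = mean = (0.64912 + 0.57143 + 0.73600 + 0.60550 + 0.50575 + 0.42857) / 6 = 0.5827

0.5827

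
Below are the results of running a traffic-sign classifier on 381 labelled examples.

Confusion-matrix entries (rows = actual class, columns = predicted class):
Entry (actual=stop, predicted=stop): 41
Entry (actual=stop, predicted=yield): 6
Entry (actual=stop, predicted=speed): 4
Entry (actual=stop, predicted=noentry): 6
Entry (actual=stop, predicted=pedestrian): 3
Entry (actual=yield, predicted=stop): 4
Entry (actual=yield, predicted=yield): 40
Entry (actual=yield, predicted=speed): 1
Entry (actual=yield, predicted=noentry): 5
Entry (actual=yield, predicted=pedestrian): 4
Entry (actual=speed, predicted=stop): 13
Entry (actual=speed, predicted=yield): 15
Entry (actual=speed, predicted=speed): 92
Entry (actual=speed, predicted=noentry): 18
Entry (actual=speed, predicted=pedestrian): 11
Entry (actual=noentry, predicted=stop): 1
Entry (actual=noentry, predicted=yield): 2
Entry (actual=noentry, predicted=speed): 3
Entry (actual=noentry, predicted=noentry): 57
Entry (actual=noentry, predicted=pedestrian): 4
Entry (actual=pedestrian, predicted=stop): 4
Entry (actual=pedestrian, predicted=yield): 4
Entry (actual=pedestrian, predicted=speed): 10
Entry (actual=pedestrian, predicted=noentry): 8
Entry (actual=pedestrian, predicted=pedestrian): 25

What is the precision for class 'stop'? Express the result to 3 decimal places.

0.651

Take TP from the diagonal, FP from the rest of the 'stop' prediction marginal, FN from the rest of the 'stop' actual marginal.
precision = TP/(TP+FP).
stop: TP=41, FP=4+13+1+4=22 → 41/63 = 0.6508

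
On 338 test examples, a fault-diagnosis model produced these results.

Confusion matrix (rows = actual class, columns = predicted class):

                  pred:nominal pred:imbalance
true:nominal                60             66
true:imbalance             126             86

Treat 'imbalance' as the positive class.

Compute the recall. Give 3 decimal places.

Recall = TP/(TP+FN) = 86/(86+126) = 86/212 = 0.406

0.406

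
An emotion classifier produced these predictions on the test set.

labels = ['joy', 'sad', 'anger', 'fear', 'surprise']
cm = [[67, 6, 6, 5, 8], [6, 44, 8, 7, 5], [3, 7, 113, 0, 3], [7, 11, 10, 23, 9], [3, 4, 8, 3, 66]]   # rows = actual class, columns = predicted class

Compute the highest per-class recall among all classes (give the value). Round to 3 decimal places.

0.897

Per-class recall (TP/(TP+FN)):
  joy: TP=67, FN=6+6+5+8=25 → 67/92 = 0.7283
  sad: TP=44, FN=6+8+7+5=26 → 44/70 = 0.6286
  anger: TP=113, FN=3+7+0+3=13 → 113/126 = 0.8968
  fear: TP=23, FN=7+11+10+9=37 → 23/60 = 0.3833
  surprise: TP=66, FN=3+4+8+3=18 → 66/84 = 0.7857
Highest is class 'anger' with recall = 0.897.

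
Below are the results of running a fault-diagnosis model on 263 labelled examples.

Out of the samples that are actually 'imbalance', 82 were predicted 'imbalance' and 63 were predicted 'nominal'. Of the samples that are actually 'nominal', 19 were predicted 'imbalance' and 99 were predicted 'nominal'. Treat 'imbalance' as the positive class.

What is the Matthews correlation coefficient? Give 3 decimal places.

0.414

MCC = (TP·TN − FP·FN) / √((TP+FP)(TP+FN)(TN+FP)(TN+FN))
Numerator = 82·99 − 19·63 = 6921
Denominator = √(101·145·118·162) = √279953820 = 16731.8206
MCC = 6921 / 16731.8206 = 0.414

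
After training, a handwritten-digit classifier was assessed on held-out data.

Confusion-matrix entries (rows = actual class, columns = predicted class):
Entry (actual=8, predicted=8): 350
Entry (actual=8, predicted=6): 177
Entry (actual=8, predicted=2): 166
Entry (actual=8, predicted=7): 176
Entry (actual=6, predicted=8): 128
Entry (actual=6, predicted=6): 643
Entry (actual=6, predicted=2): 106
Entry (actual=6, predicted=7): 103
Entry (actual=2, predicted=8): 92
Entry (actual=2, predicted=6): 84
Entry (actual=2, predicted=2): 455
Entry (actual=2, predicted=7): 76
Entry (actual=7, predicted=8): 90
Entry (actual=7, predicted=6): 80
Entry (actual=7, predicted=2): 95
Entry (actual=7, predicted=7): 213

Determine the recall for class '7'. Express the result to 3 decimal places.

Take TP from the diagonal, FP from the rest of the '7' prediction marginal, FN from the rest of the '7' actual marginal.
recall = TP/(TP+FN).
7: TP=213, FN=90+80+95=265 → 213/478 = 0.4456

0.446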